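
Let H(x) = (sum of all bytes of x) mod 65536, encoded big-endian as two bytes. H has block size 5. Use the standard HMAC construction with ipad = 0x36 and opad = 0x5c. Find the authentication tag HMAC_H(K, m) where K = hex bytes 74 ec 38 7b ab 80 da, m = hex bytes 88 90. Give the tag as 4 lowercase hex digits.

01cc

Key hex bytes 74 ec 38 7b ab 80 da is 7 bytes > B = 5, so hash it first: H(key) = 04 18, then zero-pad to 5 bytes: K' = 04 18 00 00 00.
K' ⊕ ipad = 32 2e 36 36 36.  K' ⊕ opad = 58 44 5c 5c 5c.
Inner input = (K'⊕ipad) ∥ m = 32 2e 36 36 36 ∥ 88 90.
Inner hash: sum = 50+46+54+54+54+136+144 = 538 → 02 1a.
Outer input = (K'⊕opad) ∥ inner = 58 44 5c 5c 5c ∥ 02 1a.
Outer hash (tag): sum = 88+68+92+92+92+2+26 = 460 → 01 cc.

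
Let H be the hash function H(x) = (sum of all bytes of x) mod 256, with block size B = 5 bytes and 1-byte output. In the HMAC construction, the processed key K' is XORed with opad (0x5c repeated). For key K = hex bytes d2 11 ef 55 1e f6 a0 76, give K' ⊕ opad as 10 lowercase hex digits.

Key hex bytes d2 11 ef 55 1e f6 a0 76 is 8 bytes > B = 5, so hash it first: H(key) = 51, then zero-pad to 5 bytes: K' = 51 00 00 00 00.
XOR each byte with 0x5c: 51⊕5c=0d, 00⊕5c=5c, 00⊕5c=5c, 00⊕5c=5c, 00⊕5c=5c.

0d5c5c5c5c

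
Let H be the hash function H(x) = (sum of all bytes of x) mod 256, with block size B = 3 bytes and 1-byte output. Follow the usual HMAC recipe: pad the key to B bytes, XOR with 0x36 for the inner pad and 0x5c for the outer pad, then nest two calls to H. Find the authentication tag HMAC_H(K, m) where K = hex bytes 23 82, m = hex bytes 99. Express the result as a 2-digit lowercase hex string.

Key hex bytes 23 82 is 2 bytes ≤ B = 3; zero-pad to 3 bytes: K' = 23 82 00.
K' ⊕ ipad = 15 b4 36.  K' ⊕ opad = 7f de 5c.
Inner input = (K'⊕ipad) ∥ m = 15 b4 36 ∥ 99.
Inner hash: sum = 21+180+54+153 = 408; mod 256 = 152 → 98.
Outer input = (K'⊕opad) ∥ inner = 7f de 5c ∥ 98.
Outer hash (tag): sum = 127+222+92+152 = 593; mod 256 = 81 → 51.

51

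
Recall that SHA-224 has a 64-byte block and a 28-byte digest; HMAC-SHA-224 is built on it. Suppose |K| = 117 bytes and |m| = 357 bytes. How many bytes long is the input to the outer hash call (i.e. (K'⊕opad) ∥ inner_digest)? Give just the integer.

92

Key is 117 > 64 bytes, so it is hashed to 28 bytes then zero-padded to 64: |K'| = 64.
Outer input = (K'⊕opad) ∥ H(inner) → 64 + 28 = 92 bytes.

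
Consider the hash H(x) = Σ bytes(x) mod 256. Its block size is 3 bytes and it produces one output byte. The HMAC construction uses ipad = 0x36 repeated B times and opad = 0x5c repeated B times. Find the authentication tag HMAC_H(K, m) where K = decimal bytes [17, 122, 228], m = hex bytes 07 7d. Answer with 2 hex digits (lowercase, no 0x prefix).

f4

Key decimal bytes [17, 122, 228] = 11 7a e4 is exactly B = 3 bytes: K' = 11 7a e4.
K' ⊕ ipad = 27 4c d2.  K' ⊕ opad = 4d 26 b8.
Inner input = (K'⊕ipad) ∥ m = 27 4c d2 ∥ 07 7d.
Inner hash: sum = 39+76+210+7+125 = 457; mod 256 = 201 → c9.
Outer input = (K'⊕opad) ∥ inner = 4d 26 b8 ∥ c9.
Outer hash (tag): sum = 77+38+184+201 = 500; mod 256 = 244 → f4.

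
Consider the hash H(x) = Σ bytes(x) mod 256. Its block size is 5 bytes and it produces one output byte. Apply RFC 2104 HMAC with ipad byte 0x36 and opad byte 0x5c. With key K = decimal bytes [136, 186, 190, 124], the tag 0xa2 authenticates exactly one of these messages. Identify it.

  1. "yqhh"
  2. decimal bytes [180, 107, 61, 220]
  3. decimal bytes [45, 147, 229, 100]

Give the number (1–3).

2

Key decimal bytes [136, 186, 190, 124] = 88 ba be 7c is 4 bytes ≤ B = 5; zero-pad to 5 bytes: K' = 88 ba be 7c 00.
K' ⊕ ipad = be 8c 88 4a 36; K' ⊕ opad = d4 e6 e2 20 5c.
m1: inner = H(be 8c 88 4a 36 79 71 68 68) = 0c; tag = H(d4 e6 e2 20 5c 0c) = 24
m2: inner = H(be 8c 88 4a 36 b4 6b 3d dc) = 8a; tag = H(d4 e6 e2 20 5c 8a) = a2 ← matches
m3: inner = H(be 8c 88 4a 36 2d 93 e5 64) = 5b; tag = H(d4 e6 e2 20 5c 5b) = 73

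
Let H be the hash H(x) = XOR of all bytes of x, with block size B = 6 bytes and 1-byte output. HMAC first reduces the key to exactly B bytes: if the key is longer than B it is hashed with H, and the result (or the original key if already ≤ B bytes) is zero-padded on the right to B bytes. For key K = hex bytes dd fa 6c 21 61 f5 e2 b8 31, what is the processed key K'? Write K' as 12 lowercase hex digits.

|K| = 9 > B = 6, so first hash the key.
H(K): XOR dd⊕fa⊕6c⊕21⊕61⊕f5⊕e2⊕b8⊕31 = 95.
Zero-pad H(K) = 95 to 6 bytes: K' = 95 00 00 00 00 00.

950000000000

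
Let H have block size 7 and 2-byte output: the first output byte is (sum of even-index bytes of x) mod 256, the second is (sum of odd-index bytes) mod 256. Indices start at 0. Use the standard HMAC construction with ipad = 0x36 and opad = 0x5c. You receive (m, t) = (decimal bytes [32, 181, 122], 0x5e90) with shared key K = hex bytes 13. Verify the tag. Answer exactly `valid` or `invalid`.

invalid

Key hex bytes 13 is 1 byte ≤ B = 7; zero-pad to 7 bytes: K' = 13 00 00 00 00 00 00.
K' ⊕ ipad = 25 36 36 36 36 36 36; K' ⊕ opad = 4f 5c 5c 5c 5c 5c 5c.
Inner hash: even-index sum = 380 mod 256 = 124; odd-index sum = 316 mod 256 = 60 → 7c 3c.
Outer hash (recomputed tag): even-index sum = 415 mod 256 = 159; odd-index sum = 400 mod 256 = 144 → 9f 90.
Recomputed tag = 9f90; claimed = 5e90 → mismatch.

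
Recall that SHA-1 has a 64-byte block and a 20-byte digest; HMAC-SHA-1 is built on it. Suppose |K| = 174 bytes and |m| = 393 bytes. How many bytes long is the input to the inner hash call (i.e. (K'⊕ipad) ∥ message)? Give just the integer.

Key is 174 > 64 bytes, so it is hashed to 20 bytes then zero-padded to 64: |K'| = 64.
Inner input = (K'⊕ipad) ∥ m → 64 + 393 = 457 bytes.

457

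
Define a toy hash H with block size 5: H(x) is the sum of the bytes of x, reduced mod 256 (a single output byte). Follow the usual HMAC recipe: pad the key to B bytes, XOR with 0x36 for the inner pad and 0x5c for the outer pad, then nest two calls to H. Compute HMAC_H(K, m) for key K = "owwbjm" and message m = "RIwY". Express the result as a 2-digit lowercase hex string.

Key "owwbjm" = 6f 77 77 62 6a 6d is 6 bytes > B = 5, so hash it first: H(key) = 96, then zero-pad to 5 bytes: K' = 96 00 00 00 00.
K' ⊕ ipad = a0 36 36 36 36.  K' ⊕ opad = ca 5c 5c 5c 5c.
Inner input = (K'⊕ipad) ∥ m = a0 36 36 36 36 ∥ 52 49 77 59.
Inner hash: sum = 160+54+54+54+54+82+73+119+89 = 739; mod 256 = 227 → e3.
Outer input = (K'⊕opad) ∥ inner = ca 5c 5c 5c 5c ∥ e3.
Outer hash (tag): sum = 202+92+92+92+92+227 = 797; mod 256 = 29 → 1d.

1d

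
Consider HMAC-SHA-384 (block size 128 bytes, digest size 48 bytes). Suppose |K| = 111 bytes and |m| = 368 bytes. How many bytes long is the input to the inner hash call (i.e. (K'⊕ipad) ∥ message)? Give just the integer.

496

Key is 111 ≤ 128 bytes, zero-padded: |K'| = 128.
Inner input = (K'⊕ipad) ∥ m → 128 + 368 = 496 bytes.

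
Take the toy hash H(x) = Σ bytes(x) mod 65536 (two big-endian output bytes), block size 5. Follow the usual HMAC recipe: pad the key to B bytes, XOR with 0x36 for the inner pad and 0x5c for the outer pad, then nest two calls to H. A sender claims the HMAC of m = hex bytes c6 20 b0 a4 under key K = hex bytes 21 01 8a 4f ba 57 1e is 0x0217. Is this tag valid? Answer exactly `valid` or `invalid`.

valid

Key hex bytes 21 01 8a 4f ba 57 1e is 7 bytes > B = 5, so hash it first: H(key) = 02 2a, then zero-pad to 5 bytes: K' = 02 2a 00 00 00.
K' ⊕ ipad = 34 1c 36 36 36; K' ⊕ opad = 5e 76 5c 5c 5c.
Inner hash: sum = 52+28+54+54+54+198+32+176+164 = 812 → 03 2c.
Outer hash (recomputed tag): sum = 94+118+92+92+92+3+44 = 535 → 02 17.
Recomputed tag = 0217; claimed = 0217 → match.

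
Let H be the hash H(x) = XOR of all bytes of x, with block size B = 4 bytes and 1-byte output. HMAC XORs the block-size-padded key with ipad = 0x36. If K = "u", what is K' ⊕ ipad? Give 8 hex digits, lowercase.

43363636

Key "u" = 75 is 1 byte ≤ B = 4; zero-pad to 4 bytes: K' = 75 00 00 00.
XOR each byte with 0x36: 75⊕36=43, 00⊕36=36, 00⊕36=36, 00⊕36=36.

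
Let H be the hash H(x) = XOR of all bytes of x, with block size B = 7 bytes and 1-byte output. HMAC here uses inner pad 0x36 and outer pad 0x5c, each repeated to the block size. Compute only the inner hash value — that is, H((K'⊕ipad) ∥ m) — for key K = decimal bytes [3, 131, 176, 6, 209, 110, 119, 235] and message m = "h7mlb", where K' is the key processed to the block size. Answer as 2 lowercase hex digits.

1f

Key decimal bytes [3, 131, 176, 6, 209, 110, 119, 235] = 03 83 b0 06 d1 6e 77 eb is 8 bytes > B = 7, so hash it first: H(key) = 15, then zero-pad to 7 bytes: K' = 15 00 00 00 00 00 00.
K' ⊕ ipad = 23 36 36 36 36 36 36.
Inner input = 23 36 36 36 36 36 36 ∥ 68 37 6d 6c 62.
Inner hash: XOR 23⊕36⊕36⊕36⊕36⊕36⊕36⊕68⊕37⊕6d⊕6c⊕62 = 1f.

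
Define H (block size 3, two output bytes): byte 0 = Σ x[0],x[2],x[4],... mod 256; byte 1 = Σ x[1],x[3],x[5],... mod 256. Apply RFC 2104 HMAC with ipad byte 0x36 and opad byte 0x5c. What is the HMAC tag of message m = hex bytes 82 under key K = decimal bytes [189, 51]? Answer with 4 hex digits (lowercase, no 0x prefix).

Key decimal bytes [189, 51] = bd 33 is 2 bytes ≤ B = 3; zero-pad to 3 bytes: K' = bd 33 00.
K' ⊕ ipad = 8b 05 36.  K' ⊕ opad = e1 6f 5c.
Inner input = (K'⊕ipad) ∥ m = 8b 05 36 ∥ 82.
Inner hash: even-index sum = 193 mod 256 = 193; odd-index sum = 135 mod 256 = 135 → c1 87.
Outer input = (K'⊕opad) ∥ inner = e1 6f 5c ∥ c1 87.
Outer hash (tag): even-index sum = 452 mod 256 = 196; odd-index sum = 304 mod 256 = 48 → c4 30.

c430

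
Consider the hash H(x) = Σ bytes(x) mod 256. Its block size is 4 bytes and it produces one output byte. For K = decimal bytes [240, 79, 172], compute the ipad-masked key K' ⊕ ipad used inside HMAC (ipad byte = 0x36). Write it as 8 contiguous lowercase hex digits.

Key decimal bytes [240, 79, 172] = f0 4f ac is 3 bytes ≤ B = 4; zero-pad to 4 bytes: K' = f0 4f ac 00.
XOR each byte with 0x36: f0⊕36=c6, 4f⊕36=79, ac⊕36=9a, 00⊕36=36.

c6799a36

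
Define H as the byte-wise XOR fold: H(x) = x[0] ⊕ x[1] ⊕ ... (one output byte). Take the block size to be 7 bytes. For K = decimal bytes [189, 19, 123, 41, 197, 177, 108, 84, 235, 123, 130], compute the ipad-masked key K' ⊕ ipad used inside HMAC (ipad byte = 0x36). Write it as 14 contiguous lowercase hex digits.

94363636363636

Key decimal bytes [189, 19, 123, 41, 197, 177, 108, 84, 235, 123, 130] = bd 13 7b 29 c5 b1 6c 54 eb 7b 82 is 11 bytes > B = 7, so hash it first: H(key) = a2, then zero-pad to 7 bytes: K' = a2 00 00 00 00 00 00.
XOR each byte with 0x36: a2⊕36=94, 00⊕36=36, 00⊕36=36, 00⊕36=36, 00⊕36=36, 00⊕36=36, 00⊕36=36.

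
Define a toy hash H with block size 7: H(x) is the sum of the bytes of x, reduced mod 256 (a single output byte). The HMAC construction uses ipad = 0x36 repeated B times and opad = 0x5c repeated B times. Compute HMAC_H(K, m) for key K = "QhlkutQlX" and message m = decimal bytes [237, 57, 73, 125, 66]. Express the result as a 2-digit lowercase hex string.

24

Key "QhlkutQlX" = 51 68 6c 6b 75 74 51 6c 58 is 9 bytes > B = 7, so hash it first: H(key) = 8e, then zero-pad to 7 bytes: K' = 8e 00 00 00 00 00 00.
K' ⊕ ipad = b8 36 36 36 36 36 36.  K' ⊕ opad = d2 5c 5c 5c 5c 5c 5c.
Inner input = (K'⊕ipad) ∥ m = b8 36 36 36 36 36 36 ∥ ed 39 49 7d 42.
Inner hash: sum = 184+54+54+54+54+54+54+237+57+73+125+66 = 1066; mod 256 = 42 → 2a.
Outer input = (K'⊕opad) ∥ inner = d2 5c 5c 5c 5c 5c 5c ∥ 2a.
Outer hash (tag): sum = 210+92+92+92+92+92+92+42 = 804; mod 256 = 36 → 24.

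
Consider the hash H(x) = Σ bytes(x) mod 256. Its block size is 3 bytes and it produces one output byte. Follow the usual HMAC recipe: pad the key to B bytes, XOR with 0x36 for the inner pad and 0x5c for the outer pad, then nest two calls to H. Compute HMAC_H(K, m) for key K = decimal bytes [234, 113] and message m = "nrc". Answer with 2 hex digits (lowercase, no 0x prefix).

Key decimal bytes [234, 113] = ea 71 is 2 bytes ≤ B = 3; zero-pad to 3 bytes: K' = ea 71 00.
K' ⊕ ipad = dc 47 36.  K' ⊕ opad = b6 2d 5c.
Inner input = (K'⊕ipad) ∥ m = dc 47 36 ∥ 6e 72 63.
Inner hash: sum = 220+71+54+110+114+99 = 668; mod 256 = 156 → 9c.
Outer input = (K'⊕opad) ∥ inner = b6 2d 5c ∥ 9c.
Outer hash (tag): sum = 182+45+92+156 = 475; mod 256 = 219 → db.

db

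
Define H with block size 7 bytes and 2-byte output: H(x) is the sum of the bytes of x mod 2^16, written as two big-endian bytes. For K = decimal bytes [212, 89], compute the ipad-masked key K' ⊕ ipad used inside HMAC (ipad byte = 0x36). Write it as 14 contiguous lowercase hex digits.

Key decimal bytes [212, 89] = d4 59 is 2 bytes ≤ B = 7; zero-pad to 7 bytes: K' = d4 59 00 00 00 00 00.
XOR each byte with 0x36: d4⊕36=e2, 59⊕36=6f, 00⊕36=36, 00⊕36=36, 00⊕36=36, 00⊕36=36, 00⊕36=36.

e26f3636363636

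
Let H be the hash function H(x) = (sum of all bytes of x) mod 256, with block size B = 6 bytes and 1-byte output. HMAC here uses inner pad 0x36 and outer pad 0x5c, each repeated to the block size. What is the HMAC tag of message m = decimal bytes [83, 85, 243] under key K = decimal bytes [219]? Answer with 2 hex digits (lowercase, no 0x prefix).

e9

Key decimal bytes [219] = db is 1 byte ≤ B = 6; zero-pad to 6 bytes: K' = db 00 00 00 00 00.
K' ⊕ ipad = ed 36 36 36 36 36.  K' ⊕ opad = 87 5c 5c 5c 5c 5c.
Inner input = (K'⊕ipad) ∥ m = ed 36 36 36 36 36 ∥ 53 55 f3.
Inner hash: sum = 237+54+54+54+54+54+83+85+243 = 918; mod 256 = 150 → 96.
Outer input = (K'⊕opad) ∥ inner = 87 5c 5c 5c 5c 5c ∥ 96.
Outer hash (tag): sum = 135+92+92+92+92+92+150 = 745; mod 256 = 233 → e9.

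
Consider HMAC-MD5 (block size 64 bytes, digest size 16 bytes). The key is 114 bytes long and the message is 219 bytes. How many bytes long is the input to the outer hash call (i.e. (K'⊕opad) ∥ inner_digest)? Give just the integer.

Key is 114 > 64 bytes, so it is hashed to 16 bytes then zero-padded to 64: |K'| = 64.
Outer input = (K'⊕opad) ∥ H(inner) → 64 + 16 = 80 bytes.

80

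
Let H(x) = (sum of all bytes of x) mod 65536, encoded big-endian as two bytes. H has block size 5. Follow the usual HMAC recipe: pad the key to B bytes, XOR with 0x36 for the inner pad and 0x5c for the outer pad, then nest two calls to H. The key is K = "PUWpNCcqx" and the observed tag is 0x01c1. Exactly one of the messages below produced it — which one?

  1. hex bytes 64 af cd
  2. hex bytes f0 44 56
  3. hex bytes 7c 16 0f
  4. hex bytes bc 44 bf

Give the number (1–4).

Key "PUWpNCcqx" = 50 55 57 70 4e 43 63 71 78 is 9 bytes > B = 5, so hash it first: H(key) = 03 49, then zero-pad to 5 bytes: K' = 03 49 00 00 00.
K' ⊕ ipad = 35 7f 36 36 36; K' ⊕ opad = 5f 15 5c 5c 5c.
m1: inner = H(35 7f 36 36 36 64 af cd) = 03 36; tag = H(5f 15 5c 5c 5c 03 36) = 01c1 ← matches
m2: inner = H(35 7f 36 36 36 f0 44 56) = 02 e0; tag = H(5f 15 5c 5c 5c 02 e0) = 026a
m3: inner = H(35 7f 36 36 36 7c 16 0f) = 01 f7; tag = H(5f 15 5c 5c 5c 01 f7) = 0280
m4: inner = H(35 7f 36 36 36 bc 44 bf) = 03 15; tag = H(5f 15 5c 5c 5c 03 15) = 01a0

1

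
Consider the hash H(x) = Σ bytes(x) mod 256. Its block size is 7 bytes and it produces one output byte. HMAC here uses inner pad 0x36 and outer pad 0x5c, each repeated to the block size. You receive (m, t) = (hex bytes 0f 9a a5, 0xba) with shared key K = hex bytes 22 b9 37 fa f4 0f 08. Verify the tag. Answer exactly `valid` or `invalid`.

valid

Key hex bytes 22 b9 37 fa f4 0f 08 is exactly B = 7 bytes: K' = 22 b9 37 fa f4 0f 08.
K' ⊕ ipad = 14 8f 01 cc c2 39 3e; K' ⊕ opad = 7e e5 6b a6 a8 53 54.
Inner hash: sum = 20+143+1+204+194+57+62+15+154+165 = 1015; mod 256 = 247 → f7.
Outer hash (recomputed tag): sum = 126+229+107+166+168+83+84+247 = 1210; mod 256 = 186 → ba.
Recomputed tag = ba; claimed = ba → match.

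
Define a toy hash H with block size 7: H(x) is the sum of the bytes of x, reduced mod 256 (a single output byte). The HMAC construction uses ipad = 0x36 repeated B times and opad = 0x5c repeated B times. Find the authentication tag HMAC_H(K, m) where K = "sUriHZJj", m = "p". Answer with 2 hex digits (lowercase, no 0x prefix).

Key "sUriHZJj" = 73 55 72 69 48 5a 4a 6a is 8 bytes > B = 7, so hash it first: H(key) = f9, then zero-pad to 7 bytes: K' = f9 00 00 00 00 00 00.
K' ⊕ ipad = cf 36 36 36 36 36 36.  K' ⊕ opad = a5 5c 5c 5c 5c 5c 5c.
Inner input = (K'⊕ipad) ∥ m = cf 36 36 36 36 36 36 ∥ 70.
Inner hash: sum = 207+54+54+54+54+54+54+112 = 643; mod 256 = 131 → 83.
Outer input = (K'⊕opad) ∥ inner = a5 5c 5c 5c 5c 5c 5c ∥ 83.
Outer hash (tag): sum = 165+92+92+92+92+92+92+131 = 848; mod 256 = 80 → 50.

50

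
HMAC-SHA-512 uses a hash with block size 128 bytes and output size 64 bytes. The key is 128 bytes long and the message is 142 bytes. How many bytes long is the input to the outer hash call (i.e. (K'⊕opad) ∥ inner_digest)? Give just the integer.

192

Key is 128 ≤ 128 bytes, zero-padded: |K'| = 128.
Outer input = (K'⊕opad) ∥ H(inner) → 128 + 64 = 192 bytes.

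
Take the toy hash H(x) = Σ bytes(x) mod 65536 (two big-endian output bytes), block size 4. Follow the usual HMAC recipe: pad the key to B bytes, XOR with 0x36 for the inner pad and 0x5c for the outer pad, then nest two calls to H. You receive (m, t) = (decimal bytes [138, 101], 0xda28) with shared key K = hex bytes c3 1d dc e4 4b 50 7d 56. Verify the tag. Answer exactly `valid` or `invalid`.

Key hex bytes c3 1d dc e4 4b 50 7d 56 is 8 bytes > B = 4, so hash it first: H(key) = 04 0e, then zero-pad to 4 bytes: K' = 04 0e 00 00.
K' ⊕ ipad = 32 38 36 36; K' ⊕ opad = 58 52 5c 5c.
Inner hash: sum = 50+56+54+54+138+101 = 453 → 01 c5.
Outer hash (recomputed tag): sum = 88+82+92+92+1+197 = 552 → 02 28.
Recomputed tag = 0228; claimed = da28 → mismatch.

invalid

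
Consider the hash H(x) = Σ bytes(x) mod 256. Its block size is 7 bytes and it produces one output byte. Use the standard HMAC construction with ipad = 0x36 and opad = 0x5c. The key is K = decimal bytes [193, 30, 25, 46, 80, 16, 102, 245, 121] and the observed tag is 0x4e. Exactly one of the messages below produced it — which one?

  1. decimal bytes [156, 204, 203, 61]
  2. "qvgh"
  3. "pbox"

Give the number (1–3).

Key decimal bytes [193, 30, 25, 46, 80, 16, 102, 245, 121] = c1 1e 19 2e 50 10 66 f5 79 is 9 bytes > B = 7, so hash it first: H(key) = 5a, then zero-pad to 7 bytes: K' = 5a 00 00 00 00 00 00.
K' ⊕ ipad = 6c 36 36 36 36 36 36; K' ⊕ opad = 06 5c 5c 5c 5c 5c 5c.
m1: inner = H(6c 36 36 36 36 36 36 9c cc cb 3d) = 20; tag = H(06 5c 5c 5c 5c 5c 5c 20) = 4e ← matches
m2: inner = H(6c 36 36 36 36 36 36 71 76 67 68) = 66; tag = H(06 5c 5c 5c 5c 5c 5c 66) = 94
m3: inner = H(6c 36 36 36 36 36 36 70 62 6f 78) = 69; tag = H(06 5c 5c 5c 5c 5c 5c 69) = 97

1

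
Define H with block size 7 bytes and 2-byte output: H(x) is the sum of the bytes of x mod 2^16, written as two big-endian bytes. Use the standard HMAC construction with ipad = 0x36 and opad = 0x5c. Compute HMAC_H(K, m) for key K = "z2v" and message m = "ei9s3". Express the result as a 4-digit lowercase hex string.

0246

Key "z2v" = 7a 32 76 is 3 bytes ≤ B = 7; zero-pad to 7 bytes: K' = 7a 32 76 00 00 00 00.
K' ⊕ ipad = 4c 04 40 36 36 36 36.  K' ⊕ opad = 26 6e 2a 5c 5c 5c 5c.
Inner input = (K'⊕ipad) ∥ m = 4c 04 40 36 36 36 36 ∥ 65 69 39 73 33.
Inner hash: sum = 76+4+64+54+54+54+54+101+105+57+115+51 = 789 → 03 15.
Outer input = (K'⊕opad) ∥ inner = 26 6e 2a 5c 5c 5c 5c ∥ 03 15.
Outer hash (tag): sum = 38+110+42+92+92+92+92+3+21 = 582 → 02 46.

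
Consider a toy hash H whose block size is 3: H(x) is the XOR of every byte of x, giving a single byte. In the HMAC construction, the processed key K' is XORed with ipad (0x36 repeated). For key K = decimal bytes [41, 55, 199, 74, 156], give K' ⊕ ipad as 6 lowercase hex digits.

Key decimal bytes [41, 55, 199, 74, 156] = 29 37 c7 4a 9c is 5 bytes > B = 3, so hash it first: H(key) = 0f, then zero-pad to 3 bytes: K' = 0f 00 00.
XOR each byte with 0x36: 0f⊕36=39, 00⊕36=36, 00⊕36=36.

393636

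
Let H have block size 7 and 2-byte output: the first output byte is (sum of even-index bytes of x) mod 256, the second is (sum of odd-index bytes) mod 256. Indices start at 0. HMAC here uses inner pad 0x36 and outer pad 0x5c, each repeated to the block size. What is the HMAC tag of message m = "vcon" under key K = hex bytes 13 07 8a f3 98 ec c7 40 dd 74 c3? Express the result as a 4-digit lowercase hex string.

Key hex bytes 13 07 8a f3 98 ec c7 40 dd 74 c3 is 11 bytes > B = 7, so hash it first: H(key) = 9c 9a, then zero-pad to 7 bytes: K' = 9c 9a 00 00 00 00 00.
K' ⊕ ipad = aa ac 36 36 36 36 36.  K' ⊕ opad = c0 c6 5c 5c 5c 5c 5c.
Inner input = (K'⊕ipad) ∥ m = aa ac 36 36 36 36 36 ∥ 76 63 6f 6e.
Inner hash: even-index sum = 541 mod 256 = 29; odd-index sum = 509 mod 256 = 253 → 1d fd.
Outer input = (K'⊕opad) ∥ inner = c0 c6 5c 5c 5c 5c 5c ∥ 1d fd.
Outer hash (tag): even-index sum = 721 mod 256 = 209; odd-index sum = 411 mod 256 = 155 → d1 9b.

d19b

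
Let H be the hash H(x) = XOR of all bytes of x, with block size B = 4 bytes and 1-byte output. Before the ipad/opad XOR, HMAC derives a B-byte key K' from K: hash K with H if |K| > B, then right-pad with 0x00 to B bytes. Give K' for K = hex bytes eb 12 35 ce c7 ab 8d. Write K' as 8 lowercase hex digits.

|K| = 7 > B = 4, so first hash the key.
H(K): XOR eb⊕12⊕35⊕ce⊕c7⊕ab⊕8d = e3.
Zero-pad H(K) = e3 to 4 bytes: K' = e3 00 00 00.

e3000000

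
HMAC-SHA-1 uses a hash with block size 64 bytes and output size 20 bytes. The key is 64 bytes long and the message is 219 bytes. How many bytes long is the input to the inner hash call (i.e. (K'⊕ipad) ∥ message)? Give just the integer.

Key is 64 ≤ 64 bytes, zero-padded: |K'| = 64.
Inner input = (K'⊕ipad) ∥ m → 64 + 219 = 283 bytes.

283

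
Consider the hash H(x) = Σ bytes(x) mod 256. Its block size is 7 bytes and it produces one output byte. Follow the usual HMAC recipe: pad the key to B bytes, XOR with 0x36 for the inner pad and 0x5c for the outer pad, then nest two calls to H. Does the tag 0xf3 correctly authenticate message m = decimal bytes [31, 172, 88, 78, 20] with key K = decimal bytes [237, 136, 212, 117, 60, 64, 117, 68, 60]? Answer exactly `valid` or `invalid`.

Key decimal bytes [237, 136, 212, 117, 60, 64, 117, 68, 60] = ed 88 d4 75 3c 40 75 44 3c is 9 bytes > B = 7, so hash it first: H(key) = 2f, then zero-pad to 7 bytes: K' = 2f 00 00 00 00 00 00.
K' ⊕ ipad = 19 36 36 36 36 36 36; K' ⊕ opad = 73 5c 5c 5c 5c 5c 5c.
Inner hash: sum = 25+54+54+54+54+54+54+31+172+88+78+20 = 738; mod 256 = 226 → e2.
Outer hash (recomputed tag): sum = 115+92+92+92+92+92+92+226 = 893; mod 256 = 125 → 7d.
Recomputed tag = 7d; claimed = f3 → mismatch.

invalid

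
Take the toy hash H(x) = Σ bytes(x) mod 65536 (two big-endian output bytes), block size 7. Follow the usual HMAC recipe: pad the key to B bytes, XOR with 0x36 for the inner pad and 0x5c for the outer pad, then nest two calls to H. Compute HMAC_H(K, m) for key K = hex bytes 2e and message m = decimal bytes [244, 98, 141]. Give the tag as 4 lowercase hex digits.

Key hex bytes 2e is 1 byte ≤ B = 7; zero-pad to 7 bytes: K' = 2e 00 00 00 00 00 00.
K' ⊕ ipad = 18 36 36 36 36 36 36.  K' ⊕ opad = 72 5c 5c 5c 5c 5c 5c.
Inner input = (K'⊕ipad) ∥ m = 18 36 36 36 36 36 36 ∥ f4 62 8d.
Inner hash: sum = 24+54+54+54+54+54+54+244+98+141 = 831 → 03 3f.
Outer input = (K'⊕opad) ∥ inner = 72 5c 5c 5c 5c 5c 5c ∥ 03 3f.
Outer hash (tag): sum = 114+92+92+92+92+92+92+3+63 = 732 → 02 dc.

02dc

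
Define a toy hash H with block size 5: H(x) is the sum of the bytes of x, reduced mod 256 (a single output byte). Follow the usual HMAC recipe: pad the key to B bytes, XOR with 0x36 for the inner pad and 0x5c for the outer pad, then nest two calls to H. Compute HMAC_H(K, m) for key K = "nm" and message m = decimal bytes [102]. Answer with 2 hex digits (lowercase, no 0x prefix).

32

Key "nm" = 6e 6d is 2 bytes ≤ B = 5; zero-pad to 5 bytes: K' = 6e 6d 00 00 00.
K' ⊕ ipad = 58 5b 36 36 36.  K' ⊕ opad = 32 31 5c 5c 5c.
Inner input = (K'⊕ipad) ∥ m = 58 5b 36 36 36 ∥ 66.
Inner hash: sum = 88+91+54+54+54+102 = 443; mod 256 = 187 → bb.
Outer input = (K'⊕opad) ∥ inner = 32 31 5c 5c 5c ∥ bb.
Outer hash (tag): sum = 50+49+92+92+92+187 = 562; mod 256 = 50 → 32.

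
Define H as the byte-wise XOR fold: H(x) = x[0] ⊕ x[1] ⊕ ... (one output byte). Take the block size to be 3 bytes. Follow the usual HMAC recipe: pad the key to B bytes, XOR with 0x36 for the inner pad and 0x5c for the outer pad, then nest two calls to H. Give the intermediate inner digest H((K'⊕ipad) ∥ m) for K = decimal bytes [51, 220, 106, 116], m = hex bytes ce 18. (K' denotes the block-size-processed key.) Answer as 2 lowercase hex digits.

Key decimal bytes [51, 220, 106, 116] = 33 dc 6a 74 is 4 bytes > B = 3, so hash it first: H(key) = f1, then zero-pad to 3 bytes: K' = f1 00 00.
K' ⊕ ipad = c7 36 36.
Inner input = c7 36 36 ∥ ce 18.
Inner hash: XOR c7⊕36⊕36⊕ce⊕18 = 11.

11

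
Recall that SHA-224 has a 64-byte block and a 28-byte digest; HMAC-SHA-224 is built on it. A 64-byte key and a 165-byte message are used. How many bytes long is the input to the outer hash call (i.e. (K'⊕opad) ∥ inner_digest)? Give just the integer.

92

Key is 64 ≤ 64 bytes, zero-padded: |K'| = 64.
Outer input = (K'⊕opad) ∥ H(inner) → 64 + 28 = 92 bytes.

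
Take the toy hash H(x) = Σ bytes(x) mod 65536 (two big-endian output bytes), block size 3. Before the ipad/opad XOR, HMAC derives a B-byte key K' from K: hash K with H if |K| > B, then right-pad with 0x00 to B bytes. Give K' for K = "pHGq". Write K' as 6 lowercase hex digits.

|K| = 4 > B = 3, so first hash the key.
H(K): sum = 112+72+71+113 = 368 → 01 70.
Zero-pad H(K) = 01 70 to 3 bytes: K' = 01 70 00.

017000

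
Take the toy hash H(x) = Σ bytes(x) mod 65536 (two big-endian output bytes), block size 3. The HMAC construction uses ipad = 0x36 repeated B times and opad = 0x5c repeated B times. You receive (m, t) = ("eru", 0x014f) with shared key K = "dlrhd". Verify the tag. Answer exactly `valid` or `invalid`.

invalid

Key "dlrhd" = 64 6c 72 68 64 is 5 bytes > B = 3, so hash it first: H(key) = 02 0e, then zero-pad to 3 bytes: K' = 02 0e 00.
K' ⊕ ipad = 34 38 36; K' ⊕ opad = 5e 52 5c.
Inner hash: sum = 52+56+54+101+114+117 = 494 → 01 ee.
Outer hash (recomputed tag): sum = 94+82+92+1+238 = 507 → 01 fb.
Recomputed tag = 01fb; claimed = 014f → mismatch.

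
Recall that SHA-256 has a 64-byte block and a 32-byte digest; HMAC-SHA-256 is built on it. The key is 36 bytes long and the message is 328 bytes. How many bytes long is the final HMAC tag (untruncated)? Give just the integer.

32

The tag is one SHA-256 digest: 32 bytes.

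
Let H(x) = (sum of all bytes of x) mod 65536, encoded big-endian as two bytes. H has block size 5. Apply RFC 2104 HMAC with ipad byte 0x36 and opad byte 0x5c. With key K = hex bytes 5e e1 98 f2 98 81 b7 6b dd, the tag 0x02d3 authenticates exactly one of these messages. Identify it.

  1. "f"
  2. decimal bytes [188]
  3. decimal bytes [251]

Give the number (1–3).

3

Key hex bytes 5e e1 98 f2 98 81 b7 6b dd is 9 bytes > B = 5, so hash it first: H(key) = 05 e1, then zero-pad to 5 bytes: K' = 05 e1 00 00 00.
K' ⊕ ipad = 33 d7 36 36 36; K' ⊕ opad = 59 bd 5c 5c 5c.
m1: inner = H(33 d7 36 36 36 66) = 02 12; tag = H(59 bd 5c 5c 5c 02 12) = 023e
m2: inner = H(33 d7 36 36 36 bc) = 02 68; tag = H(59 bd 5c 5c 5c 02 68) = 0294
m3: inner = H(33 d7 36 36 36 fb) = 02 a7; tag = H(59 bd 5c 5c 5c 02 a7) = 02d3 ← matches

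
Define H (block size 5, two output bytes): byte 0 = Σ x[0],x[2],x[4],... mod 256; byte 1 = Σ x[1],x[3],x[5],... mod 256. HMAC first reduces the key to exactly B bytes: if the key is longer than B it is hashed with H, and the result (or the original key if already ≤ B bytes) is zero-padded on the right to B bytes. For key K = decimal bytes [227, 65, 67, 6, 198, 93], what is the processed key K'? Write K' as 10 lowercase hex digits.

eca4000000

|K| = 6 > B = 5, so first hash the key.
H(K): even-index sum = 492 mod 256 = 236; odd-index sum = 164 mod 256 = 164 → ec a4.
Zero-pad H(K) = ec a4 to 5 bytes: K' = ec a4 00 00 00.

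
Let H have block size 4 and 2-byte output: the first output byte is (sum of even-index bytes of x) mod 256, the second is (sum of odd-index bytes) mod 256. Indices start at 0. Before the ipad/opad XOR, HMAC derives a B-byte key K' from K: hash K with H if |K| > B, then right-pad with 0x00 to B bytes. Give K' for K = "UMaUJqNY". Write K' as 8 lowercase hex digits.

4e6c0000

|K| = 8 > B = 4, so first hash the key.
H(K): even-index sum = 334 mod 256 = 78; odd-index sum = 364 mod 256 = 108 → 4e 6c.
Zero-pad H(K) = 4e 6c to 4 bytes: K' = 4e 6c 00 00.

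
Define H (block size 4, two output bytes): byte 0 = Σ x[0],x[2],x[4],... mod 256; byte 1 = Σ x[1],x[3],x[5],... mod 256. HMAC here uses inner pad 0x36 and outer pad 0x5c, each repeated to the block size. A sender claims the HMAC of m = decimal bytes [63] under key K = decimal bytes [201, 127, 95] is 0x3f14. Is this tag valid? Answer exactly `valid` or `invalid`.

invalid

Key decimal bytes [201, 127, 95] = c9 7f 5f is 3 bytes ≤ B = 4; zero-pad to 4 bytes: K' = c9 7f 5f 00.
K' ⊕ ipad = ff 49 69 36; K' ⊕ opad = 95 23 03 5c.
Inner hash: even-index sum = 423 mod 256 = 167; odd-index sum = 127 mod 256 = 127 → a7 7f.
Outer hash (recomputed tag): even-index sum = 319 mod 256 = 63; odd-index sum = 254 mod 256 = 254 → 3f fe.
Recomputed tag = 3ffe; claimed = 3f14 → mismatch.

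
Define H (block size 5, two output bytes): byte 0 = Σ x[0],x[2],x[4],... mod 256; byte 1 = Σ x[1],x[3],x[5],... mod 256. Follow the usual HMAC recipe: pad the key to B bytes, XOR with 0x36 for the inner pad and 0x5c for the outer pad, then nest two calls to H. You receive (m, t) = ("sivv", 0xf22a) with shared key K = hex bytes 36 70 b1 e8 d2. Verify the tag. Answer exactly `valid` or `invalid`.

Key hex bytes 36 70 b1 e8 d2 is exactly B = 5 bytes: K' = 36 70 b1 e8 d2.
K' ⊕ ipad = 00 46 87 de e4; K' ⊕ opad = 6a 2c ed b4 8e.
Inner hash: even-index sum = 586 mod 256 = 74; odd-index sum = 525 mod 256 = 13 → 4a 0d.
Outer hash (recomputed tag): even-index sum = 498 mod 256 = 242; odd-index sum = 298 mod 256 = 42 → f2 2a.
Recomputed tag = f22a; claimed = f22a → match.

valid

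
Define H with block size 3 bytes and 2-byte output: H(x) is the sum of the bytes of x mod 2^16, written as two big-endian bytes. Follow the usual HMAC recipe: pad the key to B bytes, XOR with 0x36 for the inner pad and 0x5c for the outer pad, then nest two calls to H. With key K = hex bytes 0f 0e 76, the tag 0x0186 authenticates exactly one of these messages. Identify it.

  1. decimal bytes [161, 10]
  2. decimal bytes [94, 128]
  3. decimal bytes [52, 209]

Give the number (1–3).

3

Key hex bytes 0f 0e 76 is exactly B = 3 bytes: K' = 0f 0e 76.
K' ⊕ ipad = 39 38 40; K' ⊕ opad = 53 52 2a.
m1: inner = H(39 38 40 a1 0a) = 01 5c; tag = H(53 52 2a 01 5c) = 012c
m2: inner = H(39 38 40 5e 80) = 01 8f; tag = H(53 52 2a 01 8f) = 015f
m3: inner = H(39 38 40 34 d1) = 01 b6; tag = H(53 52 2a 01 b6) = 0186 ← matches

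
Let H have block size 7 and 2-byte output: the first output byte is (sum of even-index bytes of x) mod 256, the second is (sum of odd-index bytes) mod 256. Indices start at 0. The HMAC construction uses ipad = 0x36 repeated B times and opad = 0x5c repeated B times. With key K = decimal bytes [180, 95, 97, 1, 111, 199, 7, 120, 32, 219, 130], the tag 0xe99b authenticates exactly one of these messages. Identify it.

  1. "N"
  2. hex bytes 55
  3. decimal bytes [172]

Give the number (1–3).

Key decimal bytes [180, 95, 97, 1, 111, 199, 7, 120, 32, 219, 130] = b4 5f 61 01 6f c7 07 78 20 db 82 is 11 bytes > B = 7, so hash it first: H(key) = 2d 7a, then zero-pad to 7 bytes: K' = 2d 7a 00 00 00 00 00.
K' ⊕ ipad = 1b 4c 36 36 36 36 36; K' ⊕ opad = 71 26 5c 5c 5c 5c 5c.
m1: inner = H(1b 4c 36 36 36 36 36 4e) = bd 06; tag = H(71 26 5c 5c 5c 5c 5c bd 06) = 8b9b
m2: inner = H(1b 4c 36 36 36 36 36 55) = bd 0d; tag = H(71 26 5c 5c 5c 5c 5c bd 0d) = 929b
m3: inner = H(1b 4c 36 36 36 36 36 ac) = bd 64; tag = H(71 26 5c 5c 5c 5c 5c bd 64) = e99b ← matches

3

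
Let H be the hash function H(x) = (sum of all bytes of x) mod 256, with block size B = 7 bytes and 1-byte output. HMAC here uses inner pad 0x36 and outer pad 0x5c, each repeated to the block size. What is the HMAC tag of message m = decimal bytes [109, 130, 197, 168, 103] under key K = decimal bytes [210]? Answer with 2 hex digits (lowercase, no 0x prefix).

Key decimal bytes [210] = d2 is 1 byte ≤ B = 7; zero-pad to 7 bytes: K' = d2 00 00 00 00 00 00.
K' ⊕ ipad = e4 36 36 36 36 36 36.  K' ⊕ opad = 8e 5c 5c 5c 5c 5c 5c.
Inner input = (K'⊕ipad) ∥ m = e4 36 36 36 36 36 36 ∥ 6d 82 c5 a8 67.
Inner hash: sum = 228+54+54+54+54+54+54+109+130+197+168+103 = 1259; mod 256 = 235 → eb.
Outer input = (K'⊕opad) ∥ inner = 8e 5c 5c 5c 5c 5c 5c ∥ eb.
Outer hash (tag): sum = 142+92+92+92+92+92+92+235 = 929; mod 256 = 161 → a1.

a1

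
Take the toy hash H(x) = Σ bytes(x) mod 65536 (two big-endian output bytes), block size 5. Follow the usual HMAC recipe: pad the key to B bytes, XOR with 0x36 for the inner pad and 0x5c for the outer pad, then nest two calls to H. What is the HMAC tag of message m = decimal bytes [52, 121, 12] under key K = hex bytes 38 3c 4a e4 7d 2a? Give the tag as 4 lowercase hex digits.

0197

Key hex bytes 38 3c 4a e4 7d 2a is 6 bytes > B = 5, so hash it first: H(key) = 02 49, then zero-pad to 5 bytes: K' = 02 49 00 00 00.
K' ⊕ ipad = 34 7f 36 36 36.  K' ⊕ opad = 5e 15 5c 5c 5c.
Inner input = (K'⊕ipad) ∥ m = 34 7f 36 36 36 ∥ 34 79 0c.
Inner hash: sum = 52+127+54+54+54+52+121+12 = 526 → 02 0e.
Outer input = (K'⊕opad) ∥ inner = 5e 15 5c 5c 5c ∥ 02 0e.
Outer hash (tag): sum = 94+21+92+92+92+2+14 = 407 → 01 97.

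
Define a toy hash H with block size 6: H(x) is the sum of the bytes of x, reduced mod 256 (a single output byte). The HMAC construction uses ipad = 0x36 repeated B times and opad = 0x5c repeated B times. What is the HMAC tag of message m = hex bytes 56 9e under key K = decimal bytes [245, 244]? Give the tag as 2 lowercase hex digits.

12

Key decimal bytes [245, 244] = f5 f4 is 2 bytes ≤ B = 6; zero-pad to 6 bytes: K' = f5 f4 00 00 00 00.
K' ⊕ ipad = c3 c2 36 36 36 36.  K' ⊕ opad = a9 a8 5c 5c 5c 5c.
Inner input = (K'⊕ipad) ∥ m = c3 c2 36 36 36 36 ∥ 56 9e.
Inner hash: sum = 195+194+54+54+54+54+86+158 = 849; mod 256 = 81 → 51.
Outer input = (K'⊕opad) ∥ inner = a9 a8 5c 5c 5c 5c ∥ 51.
Outer hash (tag): sum = 169+168+92+92+92+92+81 = 786; mod 256 = 18 → 12.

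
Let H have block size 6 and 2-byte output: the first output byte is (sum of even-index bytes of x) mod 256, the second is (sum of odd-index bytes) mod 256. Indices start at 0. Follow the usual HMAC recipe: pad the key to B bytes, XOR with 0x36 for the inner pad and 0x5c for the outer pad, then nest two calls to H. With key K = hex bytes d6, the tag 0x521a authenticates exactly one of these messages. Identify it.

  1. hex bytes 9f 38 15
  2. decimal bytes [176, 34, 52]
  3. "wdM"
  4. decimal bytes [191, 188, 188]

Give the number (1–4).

Key hex bytes d6 is 1 byte ≤ B = 6; zero-pad to 6 bytes: K' = d6 00 00 00 00 00.
K' ⊕ ipad = e0 36 36 36 36 36; K' ⊕ opad = 8a 5c 5c 5c 5c 5c.
m1: inner = H(e0 36 36 36 36 36 9f 38 15) = 00 da; tag = H(8a 5c 5c 5c 5c 5c 00 da) = 42ee
m2: inner = H(e0 36 36 36 36 36 b0 22 34) = 30 c4; tag = H(8a 5c 5c 5c 5c 5c 30 c4) = 72d8
m3: inner = H(e0 36 36 36 36 36 77 64 4d) = 10 06; tag = H(8a 5c 5c 5c 5c 5c 10 06) = 521a ← matches
m4: inner = H(e0 36 36 36 36 36 bf bc bc) = c7 5e; tag = H(8a 5c 5c 5c 5c 5c c7 5e) = 0972

3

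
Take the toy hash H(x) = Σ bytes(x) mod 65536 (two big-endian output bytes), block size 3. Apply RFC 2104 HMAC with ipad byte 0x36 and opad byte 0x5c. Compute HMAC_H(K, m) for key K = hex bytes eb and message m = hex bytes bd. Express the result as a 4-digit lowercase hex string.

Key hex bytes eb is 1 byte ≤ B = 3; zero-pad to 3 bytes: K' = eb 00 00.
K' ⊕ ipad = dd 36 36.  K' ⊕ opad = b7 5c 5c.
Inner input = (K'⊕ipad) ∥ m = dd 36 36 ∥ bd.
Inner hash: sum = 221+54+54+189 = 518 → 02 06.
Outer input = (K'⊕opad) ∥ inner = b7 5c 5c ∥ 02 06.
Outer hash (tag): sum = 183+92+92+2+6 = 375 → 01 77.

0177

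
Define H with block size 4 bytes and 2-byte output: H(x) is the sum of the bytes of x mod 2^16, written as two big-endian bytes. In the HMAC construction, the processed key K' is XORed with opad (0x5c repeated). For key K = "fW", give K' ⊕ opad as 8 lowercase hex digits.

3a0b5c5c

Key "fW" = 66 57 is 2 bytes ≤ B = 4; zero-pad to 4 bytes: K' = 66 57 00 00.
XOR each byte with 0x5c: 66⊕5c=3a, 57⊕5c=0b, 00⊕5c=5c, 00⊕5c=5c.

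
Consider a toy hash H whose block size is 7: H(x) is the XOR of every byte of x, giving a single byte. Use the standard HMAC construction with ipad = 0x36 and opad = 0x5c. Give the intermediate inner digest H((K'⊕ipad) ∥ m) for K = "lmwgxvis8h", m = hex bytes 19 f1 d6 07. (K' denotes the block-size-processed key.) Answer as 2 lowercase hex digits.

5a

Key "lmwgxvis8h" = 6c 6d 77 67 78 76 69 73 38 68 is 10 bytes > B = 7, so hash it first: H(key) = 55, then zero-pad to 7 bytes: K' = 55 00 00 00 00 00 00.
K' ⊕ ipad = 63 36 36 36 36 36 36.
Inner input = 63 36 36 36 36 36 36 ∥ 19 f1 d6 07.
Inner hash: XOR 63⊕36⊕36⊕36⊕36⊕36⊕36⊕19⊕f1⊕d6⊕07 = 5a.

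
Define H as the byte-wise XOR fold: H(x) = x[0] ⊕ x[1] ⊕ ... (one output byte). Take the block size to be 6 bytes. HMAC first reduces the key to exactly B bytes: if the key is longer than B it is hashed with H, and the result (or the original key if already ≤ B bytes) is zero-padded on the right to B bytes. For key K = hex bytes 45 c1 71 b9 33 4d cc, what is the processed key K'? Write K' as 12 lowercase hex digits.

|K| = 7 > B = 6, so first hash the key.
H(K): XOR 45⊕c1⊕71⊕b9⊕33⊕4d⊕cc = fe.
Zero-pad H(K) = fe to 6 bytes: K' = fe 00 00 00 00 00.

fe0000000000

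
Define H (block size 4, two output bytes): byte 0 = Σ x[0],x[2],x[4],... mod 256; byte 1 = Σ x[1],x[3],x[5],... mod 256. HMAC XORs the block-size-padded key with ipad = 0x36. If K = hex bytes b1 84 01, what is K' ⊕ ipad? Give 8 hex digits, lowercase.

Key hex bytes b1 84 01 is 3 bytes ≤ B = 4; zero-pad to 4 bytes: K' = b1 84 01 00.
XOR each byte with 0x36: b1⊕36=87, 84⊕36=b2, 01⊕36=37, 00⊕36=36.

87b23736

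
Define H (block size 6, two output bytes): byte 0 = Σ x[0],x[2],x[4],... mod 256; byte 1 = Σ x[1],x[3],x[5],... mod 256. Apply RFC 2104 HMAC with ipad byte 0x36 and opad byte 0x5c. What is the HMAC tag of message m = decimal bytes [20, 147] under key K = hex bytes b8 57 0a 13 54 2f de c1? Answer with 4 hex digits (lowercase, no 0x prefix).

a229

Key hex bytes b8 57 0a 13 54 2f de c1 is 8 bytes > B = 6, so hash it first: H(key) = f4 5a, then zero-pad to 6 bytes: K' = f4 5a 00 00 00 00.
K' ⊕ ipad = c2 6c 36 36 36 36.  K' ⊕ opad = a8 06 5c 5c 5c 5c.
Inner input = (K'⊕ipad) ∥ m = c2 6c 36 36 36 36 ∥ 14 93.
Inner hash: even-index sum = 322 mod 256 = 66; odd-index sum = 363 mod 256 = 107 → 42 6b.
Outer input = (K'⊕opad) ∥ inner = a8 06 5c 5c 5c 5c ∥ 42 6b.
Outer hash (tag): even-index sum = 418 mod 256 = 162; odd-index sum = 297 mod 256 = 41 → a2 29.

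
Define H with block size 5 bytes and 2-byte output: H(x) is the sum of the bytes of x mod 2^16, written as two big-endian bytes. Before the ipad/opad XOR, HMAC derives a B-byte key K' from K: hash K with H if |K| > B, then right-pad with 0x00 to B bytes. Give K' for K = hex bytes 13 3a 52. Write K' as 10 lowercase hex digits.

133a520000

Key hex bytes 13 3a 52 is 3 bytes ≤ B = 5; zero-pad to 5 bytes: K' = 13 3a 52 00 00.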